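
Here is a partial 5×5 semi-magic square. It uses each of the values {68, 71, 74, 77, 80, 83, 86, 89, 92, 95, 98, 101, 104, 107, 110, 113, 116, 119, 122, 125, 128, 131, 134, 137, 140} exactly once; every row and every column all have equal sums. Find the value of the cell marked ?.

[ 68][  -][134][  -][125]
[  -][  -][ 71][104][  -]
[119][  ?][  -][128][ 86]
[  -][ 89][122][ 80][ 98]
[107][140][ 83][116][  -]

The 25 entries sum to 2600, so each line sums to 2600/5 = 520.
Row 4 needs 520; the known cells sum to 389, so (4,1) = 131.
The remaining cell in row 5 is (5,5) = 520 − 446 = 74.
Column 1: 68 + 119 + 131 + 107 + ? = 520, so (2,1) = 95.
Column 3 must total 520; the given cells sum to 410, so (3,3) = 110.
Column 4 must total 520; the given cells sum to 428, so (1,4) = 92.
Column 5: 125 + 86 + 98 + 74 + ? = 520, so (2,5) = 137.
Using row 1: 68 + 134 + 92 + 125 + ? → (1,2) = 520 − 419 = 101.
Row 2 needs 520; the known cells sum to 407, so (2,2) = 113.
Row 3: 119 + 110 + 128 + 86 + ? = 520, so (3,2) = 77.

77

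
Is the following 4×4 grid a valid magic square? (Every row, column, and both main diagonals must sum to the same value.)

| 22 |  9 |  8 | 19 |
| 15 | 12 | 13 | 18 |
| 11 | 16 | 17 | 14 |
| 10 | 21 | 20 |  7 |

Row 1: 22 + 9 + 8 + 19 = 58.
Row 2: 15 + 12 + 13 + 18 = 58.
Row 3: 11 + 16 + 17 + 14 = 58.
Row 4: 10 + 21 + 20 + 7 = 58.
Column 1: 22 + 15 + 11 + 10 = 58.
Column 2: 9 + 12 + 16 + 21 = 58.
Column 3: 8 + 13 + 17 + 20 = 58.
Column 4: 19 + 18 + 14 + 7 = 58.
Main diagonal: 22 + 12 + 17 + 7 = 58.
Anti-diagonal: 19 + 13 + 16 + 10 = 58.
All lines sum to 58.

Yes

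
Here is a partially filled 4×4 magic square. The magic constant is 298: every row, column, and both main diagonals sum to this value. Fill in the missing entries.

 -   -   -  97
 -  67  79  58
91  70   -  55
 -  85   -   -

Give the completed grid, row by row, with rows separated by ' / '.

61 76 64 97 / 94 67 79 58 / 91 70 82 55 / 52 85 73 88

Using row 2: 67 + 79 + 58 + ? → (2,1) = 298 − 204 = 94.
Row 3 needs 298; the known cells sum to 216, so (3,3) = 82.
The remaining cell in column 2 is (1,2) = 298 − 222 = 76.
From column 4, 298 − (97 + 58 + 55) gives (4,4) = 88.
Main diagonal needs 298; the known cells sum to 237, so (1,1) = 61.
Anti-diagonal must total 298; the given cells sum to 246, so (4,1) = 52.
Using row 1: 61 + 76 + 97 + ? → (1,3) = 298 − 234 = 64.
Row 4: 52 + 85 + 88 + ? = 298, so (4,3) = 73.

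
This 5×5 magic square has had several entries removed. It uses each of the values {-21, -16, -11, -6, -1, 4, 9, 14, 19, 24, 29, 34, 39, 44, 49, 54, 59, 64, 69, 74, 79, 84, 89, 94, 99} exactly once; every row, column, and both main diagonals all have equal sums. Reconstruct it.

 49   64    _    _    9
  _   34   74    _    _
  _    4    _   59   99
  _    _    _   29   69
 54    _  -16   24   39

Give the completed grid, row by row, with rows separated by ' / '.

The 25 entries sum to 975, so each line sums to 975/5 = 195.
From row 5, 195 − (54 + (-16) + 24 + 39) gives (5,2) = 94.
Using column 2: 64 + 34 + 4 + 94 + ? → (4,2) = 195 − 196 = -1.
Column 5 must total 195; the given cells sum to 216, so (2,5) = -21.
Main diagonal needs 195; the known cells sum to 151, so (3,3) = 44.
Anti-diagonal: 9 + 44 + (-1) + 54 + ? = 195, so (2,4) = 89.
The remaining cell in row 2 is (2,1) = 195 − 176 = 19.
Row 3 needs 195; the known cells sum to 206, so (3,1) = -11.
Using column 1: 49 + 19 + (-11) + 54 + ? → (4,1) = 195 − 111 = 84.
Using column 4: 89 + 59 + 29 + 24 + ? → (1,4) = 195 − 201 = -6.
Using row 1: 49 + 64 + (-6) + 9 + ? → (1,3) = 195 − 116 = 79.
Row 4 needs 195; the known cells sum to 181, so (4,3) = 14.

49 64 79 -6 9 / 19 34 74 89 -21 / -11 4 44 59 99 / 84 -1 14 29 69 / 54 94 -16 24 39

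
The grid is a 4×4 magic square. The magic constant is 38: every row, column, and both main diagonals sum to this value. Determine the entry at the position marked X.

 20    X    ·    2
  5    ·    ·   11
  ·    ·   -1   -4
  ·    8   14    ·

23

The remaining cell in column 4 is (4,4) = 38 − 9 = 29.
Main diagonal must total 38; the given cells sum to 48, so (2,2) = -10.
Row 2 must total 38; the given cells sum to 6, so (2,3) = 32.
The remaining cell in row 4 is (4,1) = 38 − 51 = -13.
Column 1 must total 38; the given cells sum to 12, so (3,1) = 26.
Column 3 needs 38; the known cells sum to 45, so (1,3) = -7.
The remaining cell in anti-diagonal is (3,2) = 38 − 21 = 17.
Row 1 needs 38; the known cells sum to 15, so (1,2) = 23.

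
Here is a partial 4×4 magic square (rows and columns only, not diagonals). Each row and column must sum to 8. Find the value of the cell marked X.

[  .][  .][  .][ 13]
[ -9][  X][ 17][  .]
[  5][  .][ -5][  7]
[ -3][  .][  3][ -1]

Row 3: 5 + (-5) + 7 + ? = 8, so (3,2) = 1.
Row 4 must total 8; the given cells sum to -1, so (4,2) = 9.
The remaining cell in column 1 is (1,1) = 8 − (-7) = 15.
Column 3 must total 8; the given cells sum to 15, so (1,3) = -7.
The remaining cell in column 4 is (2,4) = 8 − 19 = -11.
Row 1 must total 8; the given cells sum to 21, so (1,2) = -13.
From row 2, 8 − (-9 + 17 + (-11)) gives (2,2) = 11.

11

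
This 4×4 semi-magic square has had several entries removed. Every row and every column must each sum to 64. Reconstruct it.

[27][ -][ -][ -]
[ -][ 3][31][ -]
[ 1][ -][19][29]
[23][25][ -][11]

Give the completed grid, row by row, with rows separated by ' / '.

27 21 9 7 / 13 3 31 17 / 1 15 19 29 / 23 25 5 11

From row 3, 64 − (1 + 19 + 29) gives (3,2) = 15.
Row 4 must total 64; the given cells sum to 59, so (4,3) = 5.
The remaining cell in column 1 is (2,1) = 64 − 51 = 13.
Column 2 must total 64; the given cells sum to 43, so (1,2) = 21.
Column 3: 31 + 19 + 5 + ? = 64, so (1,3) = 9.
The remaining cell in row 1 is (1,4) = 64 − 57 = 7.
The remaining cell in row 2 is (2,4) = 64 − 47 = 17.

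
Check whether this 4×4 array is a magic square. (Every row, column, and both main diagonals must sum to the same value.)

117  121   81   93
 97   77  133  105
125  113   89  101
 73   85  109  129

No — row 2 sums to 412 but column 2 sums to 396.

Row 1: 117 + 121 + 81 + 93 = 412.
Row 2: 97 + 77 + 133 + 105 = 412.
Row 3: 125 + 113 + 89 + 101 = 428.
Row 4: 73 + 85 + 109 + 129 = 396.
Column 1: 117 + 97 + 125 + 73 = 412.
Column 2: 121 + 77 + 113 + 85 = 396.
Column 3: 81 + 133 + 89 + 109 = 412.
Column 4: 93 + 105 + 101 + 129 = 428.
Main diagonal: 117 + 77 + 89 + 129 = 412.
Anti-diagonal: 93 + 133 + 113 + 73 = 412.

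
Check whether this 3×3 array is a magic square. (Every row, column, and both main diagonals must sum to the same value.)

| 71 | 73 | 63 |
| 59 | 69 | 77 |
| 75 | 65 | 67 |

No — anti-diagonal sums to 207 but column 1 sums to 205.

Row 1: 71 + 73 + 63 = 207.
Row 2: 59 + 69 + 77 = 205.
Row 3: 75 + 65 + 67 = 207.
Column 1: 71 + 59 + 75 = 205.
Column 2: 73 + 69 + 65 = 207.
Column 3: 63 + 77 + 67 = 207.
Main diagonal: 71 + 69 + 67 = 207.
Anti-diagonal: 63 + 69 + 75 = 207.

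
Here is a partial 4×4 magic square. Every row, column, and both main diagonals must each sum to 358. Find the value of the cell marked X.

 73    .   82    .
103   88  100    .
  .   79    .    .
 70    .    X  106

Using row 2: 103 + 88 + 100 + ? → (2,4) = 358 − 291 = 67.
Column 1: 73 + 103 + 70 + ? = 358, so (3,1) = 112.
Main diagonal must total 358; the given cells sum to 267, so (3,3) = 91.
The remaining cell in anti-diagonal is (1,4) = 358 − 249 = 109.
From row 1, 358 − (73 + 82 + 109) gives (1,2) = 94.
The remaining cell in row 3 is (3,4) = 358 − 282 = 76.
Column 2 must total 358; the given cells sum to 261, so (4,2) = 97.
The remaining cell in column 3 is (4,3) = 358 − 273 = 85.

85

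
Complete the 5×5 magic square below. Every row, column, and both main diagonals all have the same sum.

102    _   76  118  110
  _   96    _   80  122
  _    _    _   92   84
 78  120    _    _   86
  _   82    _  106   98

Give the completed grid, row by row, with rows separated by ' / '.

102 94 76 118 110 / 114 96 88 80 122 / 116 108 100 92 84 / 78 120 112 104 86 / 90 82 124 106 98

Column 5 is already complete: 110 + 122 + 84 + 86 + 98 = 500, so that is the magic constant.
From row 1, 500 − (102 + 76 + 118 + 110) gives (1,2) = 94.
The remaining cell in column 2 is (3,2) = 500 − 392 = 108.
Column 4 must total 500; the given cells sum to 396, so (4,4) = 104.
Main diagonal must total 500; the given cells sum to 400, so (3,3) = 100.
Anti-diagonal must total 500; the given cells sum to 410, so (5,1) = 90.
Using row 3: 108 + 100 + 92 + 84 + ? → (3,1) = 500 − 384 = 116.
Row 4 needs 500; the known cells sum to 388, so (4,3) = 112.
Using row 5: 90 + 82 + 106 + 98 + ? → (5,3) = 500 − 376 = 124.
Column 1: 102 + 116 + 78 + 90 + ? = 500, so (2,1) = 114.
The remaining cell in column 3 is (2,3) = 500 − 412 = 88.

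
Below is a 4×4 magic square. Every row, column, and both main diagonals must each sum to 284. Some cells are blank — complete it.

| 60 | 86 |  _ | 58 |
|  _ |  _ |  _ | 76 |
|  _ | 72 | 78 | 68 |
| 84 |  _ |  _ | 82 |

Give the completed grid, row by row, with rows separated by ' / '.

60 86 80 58 / 74 64 70 76 / 66 72 78 68 / 84 62 56 82

Row 1: 60 + 86 + 58 + ? = 284, so (1,3) = 80.
Using row 3: 72 + 78 + 68 + ? → (3,1) = 284 − 218 = 66.
Using column 1: 60 + 66 + 84 + ? → (2,1) = 284 − 210 = 74.
Main diagonal needs 284; the known cells sum to 220, so (2,2) = 64.
Using anti-diagonal: 58 + 72 + 84 + ? → (2,3) = 284 − 214 = 70.
Column 2 needs 284; the known cells sum to 222, so (4,2) = 62.
Column 3: 80 + 70 + 78 + ? = 284, so (4,3) = 56.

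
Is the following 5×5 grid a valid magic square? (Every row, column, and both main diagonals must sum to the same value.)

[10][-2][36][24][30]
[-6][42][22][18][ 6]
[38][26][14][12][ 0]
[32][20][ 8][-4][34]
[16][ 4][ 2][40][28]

No — column 5 sums to 98 but column 4 sums to 90.

Row 1: 10 + (-2) + 36 + 24 + 30 = 98.
Row 2: -6 + 42 + 22 + 18 + 6 = 82.
Row 3: 38 + 26 + 14 + 12 + 0 = 90.
Row 4: 32 + 20 + 8 + (-4) + 34 = 90.
Row 5: 16 + 4 + 2 + 40 + 28 = 90.
Column 1: 10 + (-6) + 38 + 32 + 16 = 90.
Column 2: -2 + 42 + 26 + 20 + 4 = 90.
Column 3: 36 + 22 + 14 + 8 + 2 = 82.
Column 4: 24 + 18 + 12 + (-4) + 40 = 90.
Column 5: 30 + 6 + 0 + 34 + 28 = 98.
Main diagonal: 10 + 42 + 14 + (-4) + 28 = 90.
Anti-diagonal: 30 + 18 + 14 + 20 + 16 = 98.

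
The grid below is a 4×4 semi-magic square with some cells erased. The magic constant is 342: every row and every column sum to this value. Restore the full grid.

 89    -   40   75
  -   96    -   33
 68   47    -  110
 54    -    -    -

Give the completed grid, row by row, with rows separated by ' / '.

89 138 40 75 / 131 96 82 33 / 68 47 117 110 / 54 61 103 124

Row 1: 89 + 40 + 75 + ? = 342, so (1,2) = 138.
Using row 3: 68 + 47 + 110 + ? → (3,3) = 342 − 225 = 117.
Using column 1: 89 + 68 + 54 + ? → (2,1) = 342 − 211 = 131.
Column 2: 138 + 96 + 47 + ? = 342, so (4,2) = 61.
Column 4 needs 342; the known cells sum to 218, so (4,4) = 124.
From row 2, 342 − (131 + 96 + 33) gives (2,3) = 82.
From row 4, 342 − (54 + 61 + 124) gives (4,3) = 103.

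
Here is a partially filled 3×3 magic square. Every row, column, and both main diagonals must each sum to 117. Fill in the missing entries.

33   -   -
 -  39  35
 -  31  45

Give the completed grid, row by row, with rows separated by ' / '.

33 47 37 / 43 39 35 / 41 31 45

From row 2, 117 − (39 + 35) gives (2,1) = 43.
Using row 3: 31 + 45 + ? → (3,1) = 117 − 76 = 41.
Column 2 must total 117; the given cells sum to 70, so (1,2) = 47.
The remaining cell in column 3 is (1,3) = 117 − 80 = 37.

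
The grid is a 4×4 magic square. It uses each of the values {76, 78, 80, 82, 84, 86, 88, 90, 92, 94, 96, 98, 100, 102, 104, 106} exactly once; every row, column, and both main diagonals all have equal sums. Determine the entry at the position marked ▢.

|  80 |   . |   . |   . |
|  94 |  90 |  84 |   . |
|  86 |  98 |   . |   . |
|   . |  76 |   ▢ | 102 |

82

The 16 entries sum to 1456, so each line sums to 1456/4 = 364.
The remaining cell in row 2 is (2,4) = 364 − 268 = 96.
Column 1: 80 + 94 + 86 + ? = 364, so (4,1) = 104.
From column 2, 364 − (90 + 98 + 76) gives (1,2) = 100.
Using main diagonal: 80 + 90 + 102 + ? → (3,3) = 364 − 272 = 92.
Anti-diagonal: 84 + 98 + 104 + ? = 364, so (1,4) = 78.
The remaining cell in row 1 is (1,3) = 364 − 258 = 106.
Row 3: 86 + 98 + 92 + ? = 364, so (3,4) = 88.
Using row 4: 104 + 76 + 102 + ? → (4,3) = 364 − 282 = 82.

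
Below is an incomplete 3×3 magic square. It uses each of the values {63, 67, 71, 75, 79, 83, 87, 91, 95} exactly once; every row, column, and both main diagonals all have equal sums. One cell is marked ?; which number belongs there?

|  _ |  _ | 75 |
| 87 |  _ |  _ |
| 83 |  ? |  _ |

The 9 entries sum to 711, so each line sums to 711/3 = 237.
Using column 1: 87 + 83 + ? → (1,1) = 237 − 170 = 67.
Using anti-diagonal: 75 + 83 + ? → (2,2) = 237 − 158 = 79.
The remaining cell in row 1 is (1,2) = 237 − 142 = 95.
From row 2, 237 − (87 + 79) gives (2,3) = 71.
Using column 2: 95 + 79 + ? → (3,2) = 237 − 174 = 63.

63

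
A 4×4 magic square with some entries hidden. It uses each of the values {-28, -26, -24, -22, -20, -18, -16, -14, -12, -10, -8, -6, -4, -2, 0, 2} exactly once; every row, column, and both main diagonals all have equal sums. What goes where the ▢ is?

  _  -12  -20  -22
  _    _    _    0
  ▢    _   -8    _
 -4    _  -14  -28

The 16 entries sum to -208, so each line sums to -208/4 = -52.
Row 1 needs -52; the known cells sum to -54, so (1,1) = 2.
The remaining cell in row 4 is (4,2) = -52 − (-46) = -6.
Using column 3: -20 + (-8) + (-14) + ? → (2,3) = -52 − (-42) = -10.
The remaining cell in column 4 is (3,4) = -52 − (-50) = -2.
Main diagonal needs -52; the known cells sum to -34, so (2,2) = -18.
The remaining cell in anti-diagonal is (3,2) = -52 − (-36) = -16.
Row 2: -18 + (-10) + 0 + ? = -52, so (2,1) = -24.
Row 3 needs -52; the known cells sum to -26, so (3,1) = -26.

-26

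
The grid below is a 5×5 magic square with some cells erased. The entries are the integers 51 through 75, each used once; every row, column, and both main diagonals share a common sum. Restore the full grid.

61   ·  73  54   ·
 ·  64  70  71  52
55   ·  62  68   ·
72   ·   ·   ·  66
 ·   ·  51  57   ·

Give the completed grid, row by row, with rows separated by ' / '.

61 67 73 54 60 / 58 64 70 71 52 / 55 56 62 68 74 / 72 53 59 65 66 / 69 75 51 57 63

The entries are 51 through 75, which sum to 1575, so each line sums to 1575/5 = 315.
Row 2 must total 315; the given cells sum to 257, so (2,1) = 58.
The remaining cell in column 1 is (5,1) = 315 − 246 = 69.
The remaining cell in column 3 is (4,3) = 315 − 256 = 59.
From column 4, 315 − (54 + 71 + 68 + 57) gives (4,4) = 65.
From main diagonal, 315 − (61 + 64 + 62 + 65) gives (5,5) = 63.
Using row 4: 72 + 59 + 65 + 66 + ? → (4,2) = 315 − 262 = 53.
From row 5, 315 − (69 + 51 + 57 + 63) gives (5,2) = 75.
Using anti-diagonal: 71 + 62 + 53 + 69 + ? → (1,5) = 315 − 255 = 60.
Using row 1: 61 + 73 + 54 + 60 + ? → (1,2) = 315 − 248 = 67.
Column 2: 67 + 64 + 53 + 75 + ? = 315, so (3,2) = 56.
Using column 5: 60 + 52 + 66 + 63 + ? → (3,5) = 315 − 241 = 74.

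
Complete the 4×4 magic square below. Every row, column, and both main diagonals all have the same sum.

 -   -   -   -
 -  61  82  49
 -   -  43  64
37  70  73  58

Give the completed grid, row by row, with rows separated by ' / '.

76 55 40 67 / 46 61 82 49 / 79 52 43 64 / 37 70 73 58

Row 4 is already complete: 37 + 70 + 73 + 58 = 238, so that is the magic constant.
Using row 2: 61 + 82 + 49 + ? → (2,1) = 238 − 192 = 46.
Using column 3: 82 + 43 + 73 + ? → (1,3) = 238 − 198 = 40.
Column 4 needs 238; the known cells sum to 171, so (1,4) = 67.
From main diagonal, 238 − (61 + 43 + 58) gives (1,1) = 76.
Using anti-diagonal: 67 + 82 + 37 + ? → (3,2) = 238 − 186 = 52.
Row 1: 76 + 40 + 67 + ? = 238, so (1,2) = 55.
From row 3, 238 − (52 + 43 + 64) gives (3,1) = 79.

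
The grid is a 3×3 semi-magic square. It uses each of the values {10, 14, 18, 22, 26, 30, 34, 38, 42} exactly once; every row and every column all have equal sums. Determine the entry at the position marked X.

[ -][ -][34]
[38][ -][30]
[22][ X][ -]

The 9 entries sum to 234, so each line sums to 234/3 = 78.
The remaining cell in row 2 is (2,2) = 78 − 68 = 10.
From column 1, 78 − (38 + 22) gives (1,1) = 18.
Using column 3: 34 + 30 + ? → (3,3) = 78 − 64 = 14.
Row 1: 18 + 34 + ? = 78, so (1,2) = 26.
Using row 3: 22 + 14 + ? → (3,2) = 78 − 36 = 42.

42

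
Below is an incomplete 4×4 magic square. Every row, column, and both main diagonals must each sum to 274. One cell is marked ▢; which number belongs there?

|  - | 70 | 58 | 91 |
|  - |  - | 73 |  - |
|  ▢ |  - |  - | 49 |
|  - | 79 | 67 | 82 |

From row 1, 274 − (70 + 58 + 91) gives (1,1) = 55.
From row 4, 274 − (79 + 67 + 82) gives (4,1) = 46.
Column 3 must total 274; the given cells sum to 198, so (3,3) = 76.
From column 4, 274 − (91 + 49 + 82) gives (2,4) = 52.
Using main diagonal: 55 + 76 + 82 + ? → (2,2) = 274 − 213 = 61.
Anti-diagonal: 91 + 73 + 46 + ? = 274, so (3,2) = 64.
Row 2 must total 274; the given cells sum to 186, so (2,1) = 88.
From row 3, 274 − (64 + 76 + 49) gives (3,1) = 85.

85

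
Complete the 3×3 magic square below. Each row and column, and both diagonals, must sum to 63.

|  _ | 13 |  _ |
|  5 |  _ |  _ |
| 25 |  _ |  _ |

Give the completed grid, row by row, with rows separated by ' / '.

From column 1, 63 − (5 + 25) gives (1,1) = 33.
Row 1 needs 63; the known cells sum to 46, so (1,3) = 17.
Anti-diagonal needs 63; the known cells sum to 42, so (2,2) = 21.
From row 2, 63 − (5 + 21) gives (2,3) = 37.
Column 2 needs 63; the known cells sum to 34, so (3,2) = 29.
Column 3: 17 + 37 + ? = 63, so (3,3) = 9.

33 13 17 / 5 21 37 / 25 29 9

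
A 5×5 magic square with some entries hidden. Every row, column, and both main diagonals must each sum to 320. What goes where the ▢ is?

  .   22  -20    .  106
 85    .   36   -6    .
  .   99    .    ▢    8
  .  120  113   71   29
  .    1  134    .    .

15

Row 4 must total 320; the given cells sum to 333, so (4,1) = -13.
From column 2, 320 − (22 + 99 + 120 + 1) gives (2,2) = 78.
Using column 3: -20 + 36 + 113 + 134 + ? → (3,3) = 320 − 263 = 57.
Using anti-diagonal: 106 + (-6) + 57 + 120 + ? → (5,1) = 320 − 277 = 43.
The remaining cell in row 2 is (2,5) = 320 − 193 = 127.
From column 5, 320 − (106 + 127 + 8 + 29) gives (5,5) = 50.
From main diagonal, 320 − (78 + 57 + 71 + 50) gives (1,1) = 64.
Row 1 needs 320; the known cells sum to 172, so (1,4) = 148.
The remaining cell in row 5 is (5,4) = 320 − 228 = 92.
Column 1 needs 320; the known cells sum to 179, so (3,1) = 141.
Column 4: 148 + (-6) + 71 + 92 + ? = 320, so (3,4) = 15.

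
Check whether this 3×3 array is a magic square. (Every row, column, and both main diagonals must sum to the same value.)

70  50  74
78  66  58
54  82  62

No — row 1 sums to 194 but main diagonal sums to 198.

Row 1: 70 + 50 + 74 = 194.
Row 2: 78 + 66 + 58 = 202.
Row 3: 54 + 82 + 62 = 198.
Column 1: 70 + 78 + 54 = 202.
Column 2: 50 + 66 + 82 = 198.
Column 3: 74 + 58 + 62 = 194.
Main diagonal: 70 + 66 + 62 = 198.
Anti-diagonal: 74 + 66 + 54 = 194.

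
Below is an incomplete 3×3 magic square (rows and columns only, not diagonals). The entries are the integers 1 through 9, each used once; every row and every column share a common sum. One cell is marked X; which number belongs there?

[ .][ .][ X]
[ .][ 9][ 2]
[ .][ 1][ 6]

The entries are 1 through 9, which sum to 45, so each line sums to 45/3 = 15.
Row 2: 9 + 2 + ? = 15, so (2,1) = 4.
From row 3, 15 − (1 + 6) gives (3,1) = 8.
The remaining cell in column 1 is (1,1) = 15 − 12 = 3.
From column 2, 15 − (9 + 1) gives (1,2) = 5.
Using column 3: 2 + 6 + ? → (1,3) = 15 − 8 = 7.

7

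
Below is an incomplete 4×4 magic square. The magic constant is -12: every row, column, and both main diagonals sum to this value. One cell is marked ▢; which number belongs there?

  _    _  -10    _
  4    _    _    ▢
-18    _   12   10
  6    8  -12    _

From row 3, -12 − (-18 + 12 + 10) gives (3,2) = -16.
From row 4, -12 − (6 + 8 + (-12)) gives (4,4) = -14.
Column 1 must total -12; the given cells sum to -8, so (1,1) = -4.
Using column 3: -10 + 12 + (-12) + ? → (2,3) = -12 − (-10) = -2.
Using main diagonal: -4 + 12 + (-14) + ? → (2,2) = -12 − (-6) = -6.
Using anti-diagonal: -2 + (-16) + 6 + ? → (1,4) = -12 − (-12) = 0.
Using row 1: -4 + (-10) + 0 + ? → (1,2) = -12 − (-14) = 2.
Row 2 must total -12; the given cells sum to -4, so (2,4) = -8.

-8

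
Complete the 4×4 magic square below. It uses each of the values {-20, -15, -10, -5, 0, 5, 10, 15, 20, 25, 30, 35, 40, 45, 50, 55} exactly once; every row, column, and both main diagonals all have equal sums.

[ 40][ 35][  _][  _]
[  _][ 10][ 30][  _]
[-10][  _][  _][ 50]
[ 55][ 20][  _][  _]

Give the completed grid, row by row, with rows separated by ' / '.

40 35 15 -20 / -15 10 30 45 / -10 5 25 50 / 55 20 0 -5

The 16 entries sum to 280, so each line sums to 280/4 = 70.
Column 1: 40 + (-10) + 55 + ? = 70, so (2,1) = -15.
Column 2 must total 70; the given cells sum to 65, so (3,2) = 5.
From anti-diagonal, 70 − (30 + 5 + 55) gives (1,4) = -20.
Using row 1: 40 + 35 + (-20) + ? → (1,3) = 70 − 55 = 15.
The remaining cell in row 2 is (2,4) = 70 − 25 = 45.
Row 3: -10 + 5 + 50 + ? = 70, so (3,3) = 25.
The remaining cell in column 3 is (4,3) = 70 − 70 = 0.
Column 4 needs 70; the known cells sum to 75, so (4,4) = -5.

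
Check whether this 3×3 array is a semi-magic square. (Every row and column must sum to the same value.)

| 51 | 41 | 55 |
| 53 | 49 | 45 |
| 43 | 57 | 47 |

Row 1: 51 + 41 + 55 = 147.
Row 2: 53 + 49 + 45 = 147.
Row 3: 43 + 57 + 47 = 147.
Column 1: 51 + 53 + 43 = 147.
Column 2: 41 + 49 + 57 = 147.
Column 3: 55 + 45 + 47 = 147.
All lines sum to 147.

Yes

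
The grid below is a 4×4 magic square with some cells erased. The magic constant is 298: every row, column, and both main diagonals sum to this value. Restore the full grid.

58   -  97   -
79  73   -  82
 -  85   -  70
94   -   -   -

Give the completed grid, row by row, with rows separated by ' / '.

58 88 97 55 / 79 73 64 82 / 67 85 76 70 / 94 52 61 91

Row 2 needs 298; the known cells sum to 234, so (2,3) = 64.
Column 1 needs 298; the known cells sum to 231, so (3,1) = 67.
From anti-diagonal, 298 − (64 + 85 + 94) gives (1,4) = 55.
The remaining cell in row 1 is (1,2) = 298 − 210 = 88.
The remaining cell in row 3 is (3,3) = 298 − 222 = 76.
Column 2 needs 298; the known cells sum to 246, so (4,2) = 52.
Column 3 needs 298; the known cells sum to 237, so (4,3) = 61.
Column 4 needs 298; the known cells sum to 207, so (4,4) = 91.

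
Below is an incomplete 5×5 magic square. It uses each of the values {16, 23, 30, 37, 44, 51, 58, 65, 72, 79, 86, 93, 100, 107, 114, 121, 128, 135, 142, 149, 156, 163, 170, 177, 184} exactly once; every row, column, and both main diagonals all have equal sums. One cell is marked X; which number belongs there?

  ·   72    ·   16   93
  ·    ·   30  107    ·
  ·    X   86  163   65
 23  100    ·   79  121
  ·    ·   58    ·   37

44

The 25 entries sum to 2500, so each line sums to 2500/5 = 500.
The remaining cell in row 4 is (4,3) = 500 − 323 = 177.
Column 3 needs 500; the known cells sum to 351, so (1,3) = 149.
Column 4 must total 500; the given cells sum to 365, so (5,4) = 135.
From column 5, 500 − (93 + 65 + 121 + 37) gives (2,5) = 184.
Anti-diagonal needs 500; the known cells sum to 386, so (5,1) = 114.
Row 1 must total 500; the given cells sum to 330, so (1,1) = 170.
Using row 5: 114 + 58 + 135 + 37 + ? → (5,2) = 500 − 344 = 156.
From main diagonal, 500 − (170 + 86 + 79 + 37) gives (2,2) = 128.
The remaining cell in row 2 is (2,1) = 500 − 449 = 51.
Using column 1: 170 + 51 + 23 + 114 + ? → (3,1) = 500 − 358 = 142.
Column 2 must total 500; the given cells sum to 456, so (3,2) = 44.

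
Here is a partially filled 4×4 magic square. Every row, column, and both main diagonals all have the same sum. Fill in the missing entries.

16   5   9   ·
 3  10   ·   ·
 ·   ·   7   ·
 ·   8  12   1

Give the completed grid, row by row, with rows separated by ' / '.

16 5 9 4 / 3 10 6 15 / 2 11 7 14 / 13 8 12 1

Main diagonal is already complete: 16 + 10 + 7 + 1 = 34, so that is the magic constant.
Using row 1: 16 + 5 + 9 + ? → (1,4) = 34 − 30 = 4.
Row 4 needs 34; the known cells sum to 21, so (4,1) = 13.
Using column 1: 16 + 3 + 13 + ? → (3,1) = 34 − 32 = 2.
The remaining cell in column 2 is (3,2) = 34 − 23 = 11.
Column 3 must total 34; the given cells sum to 28, so (2,3) = 6.
The remaining cell in row 2 is (2,4) = 34 − 19 = 15.
The remaining cell in row 3 is (3,4) = 34 − 20 = 14.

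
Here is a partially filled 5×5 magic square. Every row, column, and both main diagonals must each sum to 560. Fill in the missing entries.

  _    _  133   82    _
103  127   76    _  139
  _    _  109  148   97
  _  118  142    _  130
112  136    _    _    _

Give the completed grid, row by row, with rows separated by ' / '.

145 94 133 82 106 / 103 127 76 115 139 / 121 85 109 148 97 / 79 118 142 91 130 / 112 136 100 124 88

From row 2, 560 − (103 + 127 + 76 + 139) gives (2,4) = 115.
Using column 3: 133 + 76 + 109 + 142 + ? → (5,3) = 560 − 460 = 100.
Anti-diagonal needs 560; the known cells sum to 454, so (1,5) = 106.
Using column 5: 106 + 139 + 97 + 130 + ? → (5,5) = 560 − 472 = 88.
Using row 5: 112 + 136 + 100 + 88 + ? → (5,4) = 560 − 436 = 124.
From column 4, 560 − (82 + 115 + 148 + 124) gives (4,4) = 91.
Using main diagonal: 127 + 109 + 91 + 88 + ? → (1,1) = 560 − 415 = 145.
The remaining cell in row 1 is (1,2) = 560 − 466 = 94.
Using row 4: 118 + 142 + 91 + 130 + ? → (4,1) = 560 − 481 = 79.
The remaining cell in column 1 is (3,1) = 560 − 439 = 121.
Column 2: 94 + 127 + 118 + 136 + ? = 560, so (3,2) = 85.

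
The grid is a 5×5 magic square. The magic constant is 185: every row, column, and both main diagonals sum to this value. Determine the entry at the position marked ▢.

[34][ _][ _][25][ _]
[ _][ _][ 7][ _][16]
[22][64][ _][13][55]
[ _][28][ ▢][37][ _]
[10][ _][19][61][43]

Using row 3: 22 + 64 + 13 + 55 + ? → (3,3) = 185 − 154 = 31.
Using row 5: 10 + 19 + 61 + 43 + ? → (5,2) = 185 − 133 = 52.
The remaining cell in column 4 is (2,4) = 185 − 136 = 49.
From main diagonal, 185 − (34 + 31 + 37 + 43) gives (2,2) = 40.
From anti-diagonal, 185 − (49 + 31 + 28 + 10) gives (1,5) = 67.
Row 2 must total 185; the given cells sum to 112, so (2,1) = 73.
Column 1: 34 + 73 + 22 + 10 + ? = 185, so (4,1) = 46.
Column 2 needs 185; the known cells sum to 184, so (1,2) = 1.
The remaining cell in column 5 is (4,5) = 185 − 181 = 4.
Using row 1: 34 + 1 + 25 + 67 + ? → (1,3) = 185 − 127 = 58.
From row 4, 185 − (46 + 28 + 37 + 4) gives (4,3) = 70.

70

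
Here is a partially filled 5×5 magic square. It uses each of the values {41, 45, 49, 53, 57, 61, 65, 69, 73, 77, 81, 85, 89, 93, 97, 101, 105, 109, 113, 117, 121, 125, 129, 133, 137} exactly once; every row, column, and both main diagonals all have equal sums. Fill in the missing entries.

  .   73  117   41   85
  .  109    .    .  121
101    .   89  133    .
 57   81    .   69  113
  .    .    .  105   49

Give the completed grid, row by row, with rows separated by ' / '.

The 25 entries sum to 2225, so each line sums to 2225/5 = 445.
Row 1: 73 + 117 + 41 + 85 + ? = 445, so (1,1) = 129.
Row 4 must total 445; the given cells sum to 320, so (4,3) = 125.
Column 4: 41 + 133 + 69 + 105 + ? = 445, so (2,4) = 97.
Column 5 needs 445; the known cells sum to 368, so (3,5) = 77.
The remaining cell in anti-diagonal is (5,1) = 445 − 352 = 93.
Row 3 must total 445; the given cells sum to 400, so (3,2) = 45.
Column 1 must total 445; the given cells sum to 380, so (2,1) = 65.
The remaining cell in column 2 is (5,2) = 445 − 308 = 137.
Row 2 must total 445; the given cells sum to 392, so (2,3) = 53.
Row 5 must total 445; the given cells sum to 384, so (5,3) = 61.

129 73 117 41 85 / 65 109 53 97 121 / 101 45 89 133 77 / 57 81 125 69 113 / 93 137 61 105 49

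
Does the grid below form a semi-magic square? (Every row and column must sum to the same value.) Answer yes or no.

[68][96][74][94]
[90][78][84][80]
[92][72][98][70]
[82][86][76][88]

Row 1: 68 + 96 + 74 + 94 = 332.
Row 2: 90 + 78 + 84 + 80 = 332.
Row 3: 92 + 72 + 98 + 70 = 332.
Row 4: 82 + 86 + 76 + 88 = 332.
Column 1: 68 + 90 + 92 + 82 = 332.
Column 2: 96 + 78 + 72 + 86 = 332.
Column 3: 74 + 84 + 98 + 76 = 332.
Column 4: 94 + 80 + 70 + 88 = 332.
All lines sum to 332.

Yes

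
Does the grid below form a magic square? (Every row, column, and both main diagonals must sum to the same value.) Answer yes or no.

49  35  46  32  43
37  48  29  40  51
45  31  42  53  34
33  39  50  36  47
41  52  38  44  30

Yes

Row 1: 49 + 35 + 46 + 32 + 43 = 205.
Row 2: 37 + 48 + 29 + 40 + 51 = 205.
Row 3: 45 + 31 + 42 + 53 + 34 = 205.
Row 4: 33 + 39 + 50 + 36 + 47 = 205.
Row 5: 41 + 52 + 38 + 44 + 30 = 205.
Column 1: 49 + 37 + 45 + 33 + 41 = 205.
Column 2: 35 + 48 + 31 + 39 + 52 = 205.
Column 3: 46 + 29 + 42 + 50 + 38 = 205.
Column 4: 32 + 40 + 53 + 36 + 44 = 205.
Column 5: 43 + 51 + 34 + 47 + 30 = 205.
Main diagonal: 49 + 48 + 42 + 36 + 30 = 205.
Anti-diagonal: 43 + 40 + 42 + 39 + 41 = 205.
All lines sum to 205.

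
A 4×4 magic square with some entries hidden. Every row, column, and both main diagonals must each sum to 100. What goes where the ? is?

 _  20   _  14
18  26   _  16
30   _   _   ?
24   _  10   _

From row 2, 100 − (18 + 26 + 16) gives (2,3) = 40.
The remaining cell in column 1 is (1,1) = 100 − 72 = 28.
Anti-diagonal needs 100; the known cells sum to 78, so (3,2) = 22.
The remaining cell in row 1 is (1,3) = 100 − 62 = 38.
From column 2, 100 − (20 + 26 + 22) gives (4,2) = 32.
From column 3, 100 − (38 + 40 + 10) gives (3,3) = 12.
The remaining cell in main diagonal is (4,4) = 100 − 66 = 34.
From row 3, 100 − (30 + 22 + 12) gives (3,4) = 36.

36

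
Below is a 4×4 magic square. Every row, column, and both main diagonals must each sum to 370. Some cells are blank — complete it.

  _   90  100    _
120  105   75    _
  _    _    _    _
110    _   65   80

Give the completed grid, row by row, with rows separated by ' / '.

Using row 2: 120 + 105 + 75 + ? → (2,4) = 370 − 300 = 70.
Row 4: 110 + 65 + 80 + ? = 370, so (4,2) = 115.
Column 2 needs 370; the known cells sum to 310, so (3,2) = 60.
The remaining cell in column 3 is (3,3) = 370 − 240 = 130.
Main diagonal must total 370; the given cells sum to 315, so (1,1) = 55.
Anti-diagonal: 75 + 60 + 110 + ? = 370, so (1,4) = 125.
The remaining cell in column 1 is (3,1) = 370 − 285 = 85.
The remaining cell in column 4 is (3,4) = 370 − 275 = 95.

55 90 100 125 / 120 105 75 70 / 85 60 130 95 / 110 115 65 80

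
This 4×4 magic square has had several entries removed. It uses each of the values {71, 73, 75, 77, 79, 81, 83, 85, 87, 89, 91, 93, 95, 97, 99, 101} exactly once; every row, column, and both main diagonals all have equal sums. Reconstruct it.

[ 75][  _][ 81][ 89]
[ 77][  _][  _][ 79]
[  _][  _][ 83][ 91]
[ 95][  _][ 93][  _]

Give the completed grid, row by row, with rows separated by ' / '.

75 99 81 89 / 77 101 87 79 / 97 73 83 91 / 95 71 93 85

The 16 entries sum to 1376, so each line sums to 1376/4 = 344.
Row 1 needs 344; the known cells sum to 245, so (1,2) = 99.
The remaining cell in column 1 is (3,1) = 344 − 247 = 97.
From column 3, 344 − (81 + 83 + 93) gives (2,3) = 87.
Using column 4: 89 + 79 + 91 + ? → (4,4) = 344 − 259 = 85.
From main diagonal, 344 − (75 + 83 + 85) gives (2,2) = 101.
Anti-diagonal must total 344; the given cells sum to 271, so (3,2) = 73.
Row 4: 95 + 93 + 85 + ? = 344, so (4,2) = 71.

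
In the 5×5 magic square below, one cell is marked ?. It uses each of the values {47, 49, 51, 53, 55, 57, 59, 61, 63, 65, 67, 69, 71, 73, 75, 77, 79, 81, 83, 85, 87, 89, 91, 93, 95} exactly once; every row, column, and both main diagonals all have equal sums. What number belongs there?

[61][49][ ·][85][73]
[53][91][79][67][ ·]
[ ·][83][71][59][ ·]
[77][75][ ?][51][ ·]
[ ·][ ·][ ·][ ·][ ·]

63

The 25 entries sum to 1775, so each line sums to 1775/5 = 355.
From row 1, 355 − (61 + 49 + 85 + 73) gives (1,3) = 87.
Using row 2: 53 + 91 + 79 + 67 + ? → (2,5) = 355 − 290 = 65.
From column 2, 355 − (49 + 91 + 83 + 75) gives (5,2) = 57.
Using column 4: 85 + 67 + 59 + 51 + ? → (5,4) = 355 − 262 = 93.
Main diagonal needs 355; the known cells sum to 274, so (5,5) = 81.
Using anti-diagonal: 73 + 67 + 71 + 75 + ? → (5,1) = 355 − 286 = 69.
Row 5: 69 + 57 + 93 + 81 + ? = 355, so (5,3) = 55.
The remaining cell in column 1 is (3,1) = 355 − 260 = 95.
Column 3 must total 355; the given cells sum to 292, so (4,3) = 63.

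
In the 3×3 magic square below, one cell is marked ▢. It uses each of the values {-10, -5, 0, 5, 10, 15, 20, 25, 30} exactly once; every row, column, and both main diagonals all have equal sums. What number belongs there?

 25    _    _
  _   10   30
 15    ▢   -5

The 9 entries sum to 90, so each line sums to 90/3 = 30.
The remaining cell in row 2 is (2,1) = 30 − 40 = -10.
From row 3, 30 − (15 + (-5)) gives (3,2) = 20.

20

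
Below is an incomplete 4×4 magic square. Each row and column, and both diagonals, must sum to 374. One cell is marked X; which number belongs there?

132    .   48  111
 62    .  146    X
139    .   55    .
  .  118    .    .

Row 1: 132 + 48 + 111 + ? = 374, so (1,2) = 83.
Column 1: 132 + 62 + 139 + ? = 374, so (4,1) = 41.
Column 3: 48 + 146 + 55 + ? = 374, so (4,3) = 125.
Anti-diagonal needs 374; the known cells sum to 298, so (3,2) = 76.
The remaining cell in row 3 is (3,4) = 374 − 270 = 104.
Row 4 needs 374; the known cells sum to 284, so (4,4) = 90.
The remaining cell in column 2 is (2,2) = 374 − 277 = 97.
From column 4, 374 − (111 + 104 + 90) gives (2,4) = 69.

69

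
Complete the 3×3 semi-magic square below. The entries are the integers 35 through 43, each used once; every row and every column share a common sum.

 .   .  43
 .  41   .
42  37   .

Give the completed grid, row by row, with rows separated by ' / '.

The entries are 35 through 43, which sum to 351, so each line sums to 351/3 = 117.
Row 3: 42 + 37 + ? = 117, so (3,3) = 38.
Column 2 needs 117; the known cells sum to 78, so (1,2) = 39.
Column 3 must total 117; the given cells sum to 81, so (2,3) = 36.
Row 1 needs 117; the known cells sum to 82, so (1,1) = 35.
Row 2 needs 117; the known cells sum to 77, so (2,1) = 40.

35 39 43 / 40 41 36 / 42 37 38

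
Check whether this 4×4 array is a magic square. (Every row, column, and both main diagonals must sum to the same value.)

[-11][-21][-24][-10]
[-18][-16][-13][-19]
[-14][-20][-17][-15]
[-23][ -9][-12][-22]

Row 1: -11 + (-21) + (-24) + (-10) = -66.
Row 2: -18 + (-16) + (-13) + (-19) = -66.
Row 3: -14 + (-20) + (-17) + (-15) = -66.
Row 4: -23 + (-9) + (-12) + (-22) = -66.
Column 1: -11 + (-18) + (-14) + (-23) = -66.
Column 2: -21 + (-16) + (-20) + (-9) = -66.
Column 3: -24 + (-13) + (-17) + (-12) = -66.
Column 4: -10 + (-19) + (-15) + (-22) = -66.
Main diagonal: -11 + (-16) + (-17) + (-22) = -66.
Anti-diagonal: -10 + (-13) + (-20) + (-23) = -66.
All lines sum to -66.

Yes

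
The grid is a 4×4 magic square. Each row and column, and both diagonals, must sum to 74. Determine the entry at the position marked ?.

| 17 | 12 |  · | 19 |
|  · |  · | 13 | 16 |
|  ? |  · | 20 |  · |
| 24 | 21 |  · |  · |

11

The remaining cell in row 1 is (1,3) = 74 − 48 = 26.
The remaining cell in column 3 is (4,3) = 74 − 59 = 15.
The remaining cell in anti-diagonal is (3,2) = 74 − 56 = 18.
Row 4 must total 74; the given cells sum to 60, so (4,4) = 14.
Column 2 needs 74; the known cells sum to 51, so (2,2) = 23.
Using column 4: 19 + 16 + 14 + ? → (3,4) = 74 − 49 = 25.
Row 2 must total 74; the given cells sum to 52, so (2,1) = 22.
The remaining cell in row 3 is (3,1) = 74 − 63 = 11.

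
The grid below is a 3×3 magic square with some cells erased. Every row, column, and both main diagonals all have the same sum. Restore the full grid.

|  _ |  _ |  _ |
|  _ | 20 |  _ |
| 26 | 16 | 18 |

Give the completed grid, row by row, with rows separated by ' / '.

Row 3 is already complete: 26 + 16 + 18 = 60, so that is the magic constant.
From column 2, 60 − (20 + 16) gives (1,2) = 24.
The remaining cell in main diagonal is (1,1) = 60 − 38 = 22.
Using anti-diagonal: 20 + 26 + ? → (1,3) = 60 − 46 = 14.
Column 1 needs 60; the known cells sum to 48, so (2,1) = 12.
Using column 3: 14 + 18 + ? → (2,3) = 60 − 32 = 28.

22 24 14 / 12 20 28 / 26 16 18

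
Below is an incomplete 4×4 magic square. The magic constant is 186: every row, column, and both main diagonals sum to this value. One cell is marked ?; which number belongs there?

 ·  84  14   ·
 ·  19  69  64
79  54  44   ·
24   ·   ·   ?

74

Row 2: 19 + 69 + 64 + ? = 186, so (2,1) = 34.
Row 3: 79 + 54 + 44 + ? = 186, so (3,4) = 9.
Column 1: 34 + 79 + 24 + ? = 186, so (1,1) = 49.
Column 2: 84 + 19 + 54 + ? = 186, so (4,2) = 29.
The remaining cell in column 3 is (4,3) = 186 − 127 = 59.
From main diagonal, 186 − (49 + 19 + 44) gives (4,4) = 74.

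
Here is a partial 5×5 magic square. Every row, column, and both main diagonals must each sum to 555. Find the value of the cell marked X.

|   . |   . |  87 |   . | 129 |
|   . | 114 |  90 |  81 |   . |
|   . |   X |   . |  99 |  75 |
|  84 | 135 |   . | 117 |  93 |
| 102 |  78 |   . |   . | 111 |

132

The remaining cell in row 4 is (4,3) = 555 − 429 = 126.
Using column 5: 129 + 75 + 93 + 111 + ? → (2,5) = 555 − 408 = 147.
Anti-diagonal needs 555; the known cells sum to 447, so (3,3) = 108.
Row 2: 114 + 90 + 81 + 147 + ? = 555, so (2,1) = 123.
From column 3, 555 − (87 + 90 + 108 + 126) gives (5,3) = 144.
From main diagonal, 555 − (114 + 108 + 117 + 111) gives (1,1) = 105.
Row 5: 102 + 78 + 144 + 111 + ? = 555, so (5,4) = 120.
Using column 1: 105 + 123 + 84 + 102 + ? → (3,1) = 555 − 414 = 141.
The remaining cell in column 4 is (1,4) = 555 − 417 = 138.
Row 1 needs 555; the known cells sum to 459, so (1,2) = 96.
The remaining cell in row 3 is (3,2) = 555 − 423 = 132.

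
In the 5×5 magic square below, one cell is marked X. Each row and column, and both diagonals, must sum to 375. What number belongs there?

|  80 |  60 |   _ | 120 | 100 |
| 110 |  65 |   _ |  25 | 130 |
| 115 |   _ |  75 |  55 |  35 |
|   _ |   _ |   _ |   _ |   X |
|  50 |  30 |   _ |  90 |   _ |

The remaining cell in row 1 is (1,3) = 375 − 360 = 15.
Using row 2: 110 + 65 + 25 + 130 + ? → (2,3) = 375 − 330 = 45.
From row 3, 375 − (115 + 75 + 55 + 35) gives (3,2) = 95.
Column 1: 80 + 110 + 115 + 50 + ? = 375, so (4,1) = 20.
From column 2, 375 − (60 + 65 + 95 + 30) gives (4,2) = 125.
Using column 4: 120 + 25 + 55 + 90 + ? → (4,4) = 375 − 290 = 85.
From main diagonal, 375 − (80 + 65 + 75 + 85) gives (5,5) = 70.
Row 5 needs 375; the known cells sum to 240, so (5,3) = 135.
Column 3: 15 + 45 + 75 + 135 + ? = 375, so (4,3) = 105.
Using column 5: 100 + 130 + 35 + 70 + ? → (4,5) = 375 − 335 = 40.

40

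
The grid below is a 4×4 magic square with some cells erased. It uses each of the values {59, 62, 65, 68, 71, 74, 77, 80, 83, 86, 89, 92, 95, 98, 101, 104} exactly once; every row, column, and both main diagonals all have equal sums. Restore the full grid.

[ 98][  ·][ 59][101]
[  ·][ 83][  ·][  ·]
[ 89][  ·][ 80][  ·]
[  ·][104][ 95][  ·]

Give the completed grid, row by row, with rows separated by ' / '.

98 68 59 101 / 77 83 92 74 / 89 71 80 86 / 62 104 95 65

The 16 entries sum to 1304, so each line sums to 1304/4 = 326.
The remaining cell in row 1 is (1,2) = 326 − 258 = 68.
Column 2 needs 326; the known cells sum to 255, so (3,2) = 71.
Column 3 needs 326; the known cells sum to 234, so (2,3) = 92.
The remaining cell in main diagonal is (4,4) = 326 − 261 = 65.
The remaining cell in anti-diagonal is (4,1) = 326 − 264 = 62.
Row 3 needs 326; the known cells sum to 240, so (3,4) = 86.
Column 1: 98 + 89 + 62 + ? = 326, so (2,1) = 77.
Column 4 needs 326; the known cells sum to 252, so (2,4) = 74.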